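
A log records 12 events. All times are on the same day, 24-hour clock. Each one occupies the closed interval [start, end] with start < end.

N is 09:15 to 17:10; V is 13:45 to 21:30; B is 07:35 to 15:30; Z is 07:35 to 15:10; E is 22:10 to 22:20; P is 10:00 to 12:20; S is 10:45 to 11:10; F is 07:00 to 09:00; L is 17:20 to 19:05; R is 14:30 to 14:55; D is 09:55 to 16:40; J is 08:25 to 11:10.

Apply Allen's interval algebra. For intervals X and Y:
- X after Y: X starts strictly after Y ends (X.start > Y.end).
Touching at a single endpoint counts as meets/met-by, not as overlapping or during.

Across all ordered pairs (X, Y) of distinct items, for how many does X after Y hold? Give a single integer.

32

Checking all 132 ordered pairs for relation 'after'; matching pairs in alphabetical order:
(D, F): D after F ✓
(E, B): E after B ✓
(E, D): E after D ✓
(E, F): E after F ✓
(E, J): E after J ✓
(E, L): E after L ✓
(E, N): E after N ✓
(E, P): E after P ✓
(E, R): E after R ✓
(E, S): E after S ✓
(E, V): E after V ✓
(E, Z): E after Z ✓
(L, B): L after B ✓
(L, D): L after D ✓
(L, F): L after F ✓
(L, J): L after J ✓
(L, N): L after N ✓
(L, P): L after P ✓
(L, R): L after R ✓
(L, S): L after S ✓
(L, Z): L after Z ✓
(N, F): N after F ✓
(P, F): P after F ✓
(R, F): R after F ✓
... plus 8 further pairs not listed.
Count: 32.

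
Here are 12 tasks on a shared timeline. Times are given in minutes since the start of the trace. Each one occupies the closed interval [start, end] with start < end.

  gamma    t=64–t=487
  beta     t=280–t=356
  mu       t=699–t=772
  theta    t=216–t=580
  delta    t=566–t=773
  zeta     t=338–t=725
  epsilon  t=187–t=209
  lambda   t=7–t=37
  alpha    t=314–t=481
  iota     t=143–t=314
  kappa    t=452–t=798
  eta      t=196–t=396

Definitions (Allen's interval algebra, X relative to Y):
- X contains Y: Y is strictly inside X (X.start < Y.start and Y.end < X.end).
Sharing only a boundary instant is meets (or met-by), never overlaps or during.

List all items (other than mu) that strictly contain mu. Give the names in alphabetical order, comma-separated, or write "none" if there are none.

Target mu = [t=699, t=772].
alpha [t=314, t=481] → before → no.
beta [t=280, t=356] → before → no.
delta [t=566, t=773] → contains → yes.
epsilon [t=187, t=209] → before → no.
eta [t=196, t=396] → before → no.
gamma [t=64, t=487] → before → no.
iota [t=143, t=314] → before → no.
kappa [t=452, t=798] → contains → yes.
lambda [t=7, t=37] → before → no.
theta [t=216, t=580] → before → no.
zeta [t=338, t=725] → overlaps → no.
Result: delta, kappa.

delta, kappa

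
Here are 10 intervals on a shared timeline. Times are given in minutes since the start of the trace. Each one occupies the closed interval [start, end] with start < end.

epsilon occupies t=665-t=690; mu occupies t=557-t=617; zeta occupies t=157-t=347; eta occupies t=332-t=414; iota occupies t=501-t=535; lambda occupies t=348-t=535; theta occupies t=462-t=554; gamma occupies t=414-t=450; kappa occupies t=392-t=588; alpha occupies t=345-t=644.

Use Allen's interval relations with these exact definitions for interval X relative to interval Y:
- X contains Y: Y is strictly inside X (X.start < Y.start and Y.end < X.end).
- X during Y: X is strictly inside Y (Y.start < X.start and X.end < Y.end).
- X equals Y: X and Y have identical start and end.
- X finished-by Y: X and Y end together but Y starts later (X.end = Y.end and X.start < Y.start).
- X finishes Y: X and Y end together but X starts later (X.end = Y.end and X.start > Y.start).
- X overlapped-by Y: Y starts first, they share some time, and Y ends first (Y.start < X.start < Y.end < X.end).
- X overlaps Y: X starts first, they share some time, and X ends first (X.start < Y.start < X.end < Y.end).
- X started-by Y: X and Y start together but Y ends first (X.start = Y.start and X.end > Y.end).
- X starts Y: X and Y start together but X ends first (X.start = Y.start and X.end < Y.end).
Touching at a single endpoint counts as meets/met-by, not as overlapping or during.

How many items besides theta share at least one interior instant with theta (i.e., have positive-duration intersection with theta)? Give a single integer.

Target theta = [t=462, t=554].
alpha [t=345, t=644] → contains → counts.
epsilon [t=665, t=690] → after → no.
eta [t=332, t=414] → before → no.
gamma [t=414, t=450] → before → no.
iota [t=501, t=535] → during → counts.
kappa [t=392, t=588] → contains → counts.
lambda [t=348, t=535] → overlaps → counts.
mu [t=557, t=617] → after → no.
zeta [t=157, t=347] → before → no.
Total: 4.

4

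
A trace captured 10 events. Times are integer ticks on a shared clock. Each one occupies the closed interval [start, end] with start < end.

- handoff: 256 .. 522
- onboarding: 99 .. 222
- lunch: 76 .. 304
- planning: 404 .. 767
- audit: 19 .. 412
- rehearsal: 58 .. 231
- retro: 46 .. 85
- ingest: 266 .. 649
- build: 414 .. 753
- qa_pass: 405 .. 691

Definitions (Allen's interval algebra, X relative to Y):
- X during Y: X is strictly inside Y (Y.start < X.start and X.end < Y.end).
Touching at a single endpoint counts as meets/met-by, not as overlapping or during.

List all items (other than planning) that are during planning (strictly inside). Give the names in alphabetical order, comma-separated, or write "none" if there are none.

build, qa_pass

Target planning = [404, 767].
audit [19, 412] → overlaps → no.
build [414, 753] → during → yes.
handoff [256, 522] → overlaps → no.
ingest [266, 649] → overlaps → no.
lunch [76, 304] → before → no.
onboarding [99, 222] → before → no.
qa_pass [405, 691] → during → yes.
rehearsal [58, 231] → before → no.
retro [46, 85] → before → no.
Result: build, qa_pass.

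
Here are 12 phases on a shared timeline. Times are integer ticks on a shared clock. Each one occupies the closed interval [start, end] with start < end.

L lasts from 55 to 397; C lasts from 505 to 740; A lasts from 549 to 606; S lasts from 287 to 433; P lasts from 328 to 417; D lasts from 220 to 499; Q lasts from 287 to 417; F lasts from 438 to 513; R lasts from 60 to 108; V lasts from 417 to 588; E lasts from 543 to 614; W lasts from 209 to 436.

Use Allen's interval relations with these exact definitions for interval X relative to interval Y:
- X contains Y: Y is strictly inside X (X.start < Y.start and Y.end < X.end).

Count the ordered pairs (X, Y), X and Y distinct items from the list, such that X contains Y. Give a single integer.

Checking all 132 ordered pairs for relation 'contains'; matching pairs in alphabetical order:
(C, A): C contains A ✓
(C, E): C contains E ✓
(D, P): D contains P ✓
(D, Q): D contains Q ✓
(D, S): D contains S ✓
(E, A): E contains A ✓
(L, R): L contains R ✓
(S, P): S contains P ✓
(V, F): V contains F ✓
(W, P): W contains P ✓
(W, Q): W contains Q ✓
(W, S): W contains S ✓
Count: 12.

12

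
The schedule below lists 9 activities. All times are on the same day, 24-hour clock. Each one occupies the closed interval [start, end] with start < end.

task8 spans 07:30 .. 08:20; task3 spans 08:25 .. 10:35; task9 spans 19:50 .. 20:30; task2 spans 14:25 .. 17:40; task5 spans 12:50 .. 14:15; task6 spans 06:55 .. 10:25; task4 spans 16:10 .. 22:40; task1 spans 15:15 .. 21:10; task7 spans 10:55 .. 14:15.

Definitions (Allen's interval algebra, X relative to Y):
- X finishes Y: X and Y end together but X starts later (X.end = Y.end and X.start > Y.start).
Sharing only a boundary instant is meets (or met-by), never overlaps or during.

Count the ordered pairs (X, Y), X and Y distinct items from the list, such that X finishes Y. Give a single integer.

1

Checking all 72 ordered pairs for relation 'finishes'; matching pairs in alphabetical order:
(task5, task7): task5 finishes task7 ✓
Count: 1.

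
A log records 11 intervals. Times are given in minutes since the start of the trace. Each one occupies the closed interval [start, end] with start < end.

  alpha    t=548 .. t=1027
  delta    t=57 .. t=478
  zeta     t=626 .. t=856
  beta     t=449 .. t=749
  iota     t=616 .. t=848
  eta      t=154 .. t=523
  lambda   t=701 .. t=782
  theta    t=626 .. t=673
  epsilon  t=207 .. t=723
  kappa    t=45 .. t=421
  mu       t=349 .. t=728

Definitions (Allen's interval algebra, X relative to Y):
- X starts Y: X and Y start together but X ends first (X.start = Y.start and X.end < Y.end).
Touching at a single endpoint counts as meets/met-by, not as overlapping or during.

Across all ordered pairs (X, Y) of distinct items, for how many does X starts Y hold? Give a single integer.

Checking all 110 ordered pairs for relation 'starts'; matching pairs in alphabetical order:
(theta, zeta): theta starts zeta ✓
Count: 1.

1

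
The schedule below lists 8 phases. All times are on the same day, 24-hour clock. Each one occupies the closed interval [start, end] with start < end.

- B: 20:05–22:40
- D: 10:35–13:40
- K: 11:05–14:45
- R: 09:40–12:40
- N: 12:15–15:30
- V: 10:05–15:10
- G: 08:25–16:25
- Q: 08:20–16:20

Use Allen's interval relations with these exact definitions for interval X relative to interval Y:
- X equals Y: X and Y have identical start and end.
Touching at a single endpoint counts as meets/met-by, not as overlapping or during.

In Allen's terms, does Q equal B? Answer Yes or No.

No

Q = [08:20, 16:20], B = [20:05, 22:40].
Actual relation of Q to B: before.
Asked whether 'equals' holds → No.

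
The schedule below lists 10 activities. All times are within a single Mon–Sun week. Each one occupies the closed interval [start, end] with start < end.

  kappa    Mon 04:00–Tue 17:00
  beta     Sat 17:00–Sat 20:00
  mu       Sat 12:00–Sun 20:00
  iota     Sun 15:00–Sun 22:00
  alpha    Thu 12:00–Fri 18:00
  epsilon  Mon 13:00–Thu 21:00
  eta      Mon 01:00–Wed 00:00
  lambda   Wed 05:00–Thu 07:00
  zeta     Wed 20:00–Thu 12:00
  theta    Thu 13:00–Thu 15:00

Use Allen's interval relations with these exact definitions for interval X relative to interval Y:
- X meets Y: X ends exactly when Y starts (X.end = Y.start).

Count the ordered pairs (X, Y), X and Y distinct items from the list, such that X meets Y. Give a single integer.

1

Checking all 90 ordered pairs for relation 'meets'; matching pairs in alphabetical order:
(zeta, alpha): zeta meets alpha ✓
Count: 1.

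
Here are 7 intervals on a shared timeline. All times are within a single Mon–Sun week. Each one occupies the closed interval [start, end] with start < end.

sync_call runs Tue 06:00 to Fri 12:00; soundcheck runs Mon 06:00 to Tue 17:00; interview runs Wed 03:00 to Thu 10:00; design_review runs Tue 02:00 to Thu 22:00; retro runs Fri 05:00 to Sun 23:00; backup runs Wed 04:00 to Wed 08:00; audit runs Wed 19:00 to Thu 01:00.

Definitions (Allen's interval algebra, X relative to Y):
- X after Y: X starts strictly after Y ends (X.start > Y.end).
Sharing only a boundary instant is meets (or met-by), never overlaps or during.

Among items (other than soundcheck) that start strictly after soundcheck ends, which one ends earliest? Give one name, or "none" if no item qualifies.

Target soundcheck = [Mon 06:00, Tue 17:00].
audit [Wed 19:00, Thu 01:00] → after → candidate.
backup [Wed 04:00, Wed 08:00] → after → candidate.
design_review [Tue 02:00, Thu 22:00] → overlapped-by → excluded.
interview [Wed 03:00, Thu 10:00] → after → candidate.
retro [Fri 05:00, Sun 23:00] → after → candidate.
sync_call [Tue 06:00, Fri 12:00] → overlapped-by → excluded.
Among candidates, earliest end is Wed 08:00 → backup.

backup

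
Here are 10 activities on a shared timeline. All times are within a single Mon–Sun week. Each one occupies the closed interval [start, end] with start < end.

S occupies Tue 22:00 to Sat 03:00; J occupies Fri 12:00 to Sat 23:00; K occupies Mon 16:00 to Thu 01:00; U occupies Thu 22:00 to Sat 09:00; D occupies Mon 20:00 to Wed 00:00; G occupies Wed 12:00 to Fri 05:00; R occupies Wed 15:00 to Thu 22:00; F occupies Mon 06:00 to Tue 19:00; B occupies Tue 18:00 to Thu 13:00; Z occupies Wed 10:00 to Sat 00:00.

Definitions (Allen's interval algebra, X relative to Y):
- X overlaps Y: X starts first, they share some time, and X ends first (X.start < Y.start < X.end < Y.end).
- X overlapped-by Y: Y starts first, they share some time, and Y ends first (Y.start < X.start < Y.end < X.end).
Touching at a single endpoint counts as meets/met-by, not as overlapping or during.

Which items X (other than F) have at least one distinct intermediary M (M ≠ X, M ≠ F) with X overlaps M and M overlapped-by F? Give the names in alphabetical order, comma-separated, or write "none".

D, K

Target F = [Mon 06:00, Tue 19:00].
Intermediaries M with M overlapped-by F: B, D, K.
Via B — items with X overlaps B: D, K.
Via D — items with X overlaps D: none.
Via K — items with X overlaps K: none.
Union: D, K.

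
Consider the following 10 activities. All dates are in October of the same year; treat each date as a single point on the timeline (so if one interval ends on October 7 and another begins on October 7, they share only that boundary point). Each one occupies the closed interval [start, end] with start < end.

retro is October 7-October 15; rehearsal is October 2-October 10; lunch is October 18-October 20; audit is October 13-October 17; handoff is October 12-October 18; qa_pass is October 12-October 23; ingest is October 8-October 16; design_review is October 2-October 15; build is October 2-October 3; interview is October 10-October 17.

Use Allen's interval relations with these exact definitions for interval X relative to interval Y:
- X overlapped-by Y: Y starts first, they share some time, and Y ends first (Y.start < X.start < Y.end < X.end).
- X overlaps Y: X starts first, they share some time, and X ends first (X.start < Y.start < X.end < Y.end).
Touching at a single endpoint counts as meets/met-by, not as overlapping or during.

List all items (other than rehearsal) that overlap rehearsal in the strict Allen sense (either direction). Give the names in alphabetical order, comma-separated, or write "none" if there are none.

ingest, retro

Target rehearsal = [October 2, October 10].
audit [October 13, October 17] → after → no.
build [October 2, October 3] → starts → no.
design_review [October 2, October 15] → started-by → no.
handoff [October 12, October 18] → after → no.
ingest [October 8, October 16] → overlapped-by → yes.
interview [October 10, October 17] → met-by → no.
lunch [October 18, October 20] → after → no.
qa_pass [October 12, October 23] → after → no.
retro [October 7, October 15] → overlapped-by → yes.
Result: ingest, retro.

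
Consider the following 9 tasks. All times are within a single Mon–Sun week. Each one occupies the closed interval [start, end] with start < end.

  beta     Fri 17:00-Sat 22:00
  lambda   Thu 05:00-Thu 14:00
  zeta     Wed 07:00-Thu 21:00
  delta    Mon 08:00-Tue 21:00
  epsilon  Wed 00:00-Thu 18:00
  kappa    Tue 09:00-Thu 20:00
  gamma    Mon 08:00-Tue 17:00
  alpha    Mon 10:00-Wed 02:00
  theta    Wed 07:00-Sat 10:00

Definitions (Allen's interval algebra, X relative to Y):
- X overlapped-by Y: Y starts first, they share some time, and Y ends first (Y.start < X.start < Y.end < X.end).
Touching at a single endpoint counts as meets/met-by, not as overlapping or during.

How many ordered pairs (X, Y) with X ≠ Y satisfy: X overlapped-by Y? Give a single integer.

11

Checking all 72 ordered pairs for relation 'overlapped-by'; matching pairs in alphabetical order:
(alpha, delta): alpha overlapped-by delta ✓
(alpha, gamma): alpha overlapped-by gamma ✓
(beta, theta): beta overlapped-by theta ✓
(epsilon, alpha): epsilon overlapped-by alpha ✓
(kappa, alpha): kappa overlapped-by alpha ✓
(kappa, delta): kappa overlapped-by delta ✓
(kappa, gamma): kappa overlapped-by gamma ✓
(theta, epsilon): theta overlapped-by epsilon ✓
(theta, kappa): theta overlapped-by kappa ✓
(zeta, epsilon): zeta overlapped-by epsilon ✓
(zeta, kappa): zeta overlapped-by kappa ✓
Count: 11.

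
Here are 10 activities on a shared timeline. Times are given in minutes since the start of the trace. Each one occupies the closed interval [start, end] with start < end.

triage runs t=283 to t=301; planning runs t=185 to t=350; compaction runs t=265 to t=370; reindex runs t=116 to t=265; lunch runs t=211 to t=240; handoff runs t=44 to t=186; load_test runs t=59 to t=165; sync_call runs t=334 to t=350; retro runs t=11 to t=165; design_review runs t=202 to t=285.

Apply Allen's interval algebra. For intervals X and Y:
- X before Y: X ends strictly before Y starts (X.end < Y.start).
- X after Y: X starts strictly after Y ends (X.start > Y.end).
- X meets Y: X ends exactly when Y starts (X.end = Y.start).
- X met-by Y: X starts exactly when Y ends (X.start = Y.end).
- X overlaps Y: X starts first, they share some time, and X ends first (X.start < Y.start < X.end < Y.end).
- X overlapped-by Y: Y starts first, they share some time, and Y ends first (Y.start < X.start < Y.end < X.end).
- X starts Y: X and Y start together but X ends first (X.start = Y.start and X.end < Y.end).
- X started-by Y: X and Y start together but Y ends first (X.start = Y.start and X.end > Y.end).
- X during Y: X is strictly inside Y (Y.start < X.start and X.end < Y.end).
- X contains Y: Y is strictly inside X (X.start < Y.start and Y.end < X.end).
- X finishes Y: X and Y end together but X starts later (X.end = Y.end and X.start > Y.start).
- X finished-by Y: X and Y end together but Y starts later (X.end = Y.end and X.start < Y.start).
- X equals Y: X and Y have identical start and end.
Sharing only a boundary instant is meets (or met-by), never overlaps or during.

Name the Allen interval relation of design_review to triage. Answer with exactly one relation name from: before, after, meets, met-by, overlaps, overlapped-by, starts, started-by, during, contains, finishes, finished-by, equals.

overlaps

design_review = [t=202, t=285]; triage = [t=283, t=301].
Compare endpoints: design_review.start < triage.start, design_review.start < triage.end, design_review.end > triage.start, design_review.end < triage.end.
That pattern is 'overlaps'.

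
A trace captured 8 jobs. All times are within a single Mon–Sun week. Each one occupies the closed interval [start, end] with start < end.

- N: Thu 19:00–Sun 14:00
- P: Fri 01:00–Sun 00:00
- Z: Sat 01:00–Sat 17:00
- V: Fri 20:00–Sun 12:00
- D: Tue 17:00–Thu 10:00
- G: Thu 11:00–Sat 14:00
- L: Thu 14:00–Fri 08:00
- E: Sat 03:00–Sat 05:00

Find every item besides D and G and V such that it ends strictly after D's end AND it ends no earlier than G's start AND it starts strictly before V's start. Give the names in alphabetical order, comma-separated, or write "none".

L, N, P

Conditions: its end is strictly after D's end (X.end > Thu 10:00) AND its end is no earlier than G's start (X.end >= Thu 11:00) AND its start is strictly before V's start (X.start < Fri 20:00).
E: end Sat 05:00 > Thu 10:00? ✓; end Sat 05:00 >= Thu 11:00? ✓; start Sat 03:00 < Fri 20:00? ✗ → no.
L: end Fri 08:00 > Thu 10:00? ✓; end Fri 08:00 >= Thu 11:00? ✓; start Thu 14:00 < Fri 20:00? ✓ → yes.
N: end Sun 14:00 > Thu 10:00? ✓; end Sun 14:00 >= Thu 11:00? ✓; start Thu 19:00 < Fri 20:00? ✓ → yes.
P: end Sun 00:00 > Thu 10:00? ✓; end Sun 00:00 >= Thu 11:00? ✓; start Fri 01:00 < Fri 20:00? ✓ → yes.
Z: end Sat 17:00 > Thu 10:00? ✓; end Sat 17:00 >= Thu 11:00? ✓; start Sat 01:00 < Fri 20:00? ✗ → no.
Result: L, N, P.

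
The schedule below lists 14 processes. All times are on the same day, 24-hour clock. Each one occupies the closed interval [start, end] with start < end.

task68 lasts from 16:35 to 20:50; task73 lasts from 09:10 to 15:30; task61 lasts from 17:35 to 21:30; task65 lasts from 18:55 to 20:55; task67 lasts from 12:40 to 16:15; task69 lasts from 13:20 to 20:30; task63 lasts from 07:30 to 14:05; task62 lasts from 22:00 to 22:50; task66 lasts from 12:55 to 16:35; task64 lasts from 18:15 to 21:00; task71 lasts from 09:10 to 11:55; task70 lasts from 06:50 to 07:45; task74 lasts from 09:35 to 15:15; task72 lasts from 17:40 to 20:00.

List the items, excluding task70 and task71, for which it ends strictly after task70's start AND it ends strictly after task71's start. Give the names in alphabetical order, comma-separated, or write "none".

task61, task62, task63, task64, task65, task66, task67, task68, task69, task72, task73, task74

Conditions: its end is strictly after task70's start (X.end > 06:50) AND its end is strictly after task71's start (X.end > 09:10).
task61: end 21:30 > 06:50? ✓; end 21:30 > 09:10? ✓ → yes.
task62: end 22:50 > 06:50? ✓; end 22:50 > 09:10? ✓ → yes.
task63: end 14:05 > 06:50? ✓; end 14:05 > 09:10? ✓ → yes.
task64: end 21:00 > 06:50? ✓; end 21:00 > 09:10? ✓ → yes.
task65: end 20:55 > 06:50? ✓; end 20:55 > 09:10? ✓ → yes.
task66: end 16:35 > 06:50? ✓; end 16:35 > 09:10? ✓ → yes.
task67: end 16:15 > 06:50? ✓; end 16:15 > 09:10? ✓ → yes.
task68: end 20:50 > 06:50? ✓; end 20:50 > 09:10? ✓ → yes.
task69: end 20:30 > 06:50? ✓; end 20:30 > 09:10? ✓ → yes.
task72: end 20:00 > 06:50? ✓; end 20:00 > 09:10? ✓ → yes.
task73: end 15:30 > 06:50? ✓; end 15:30 > 09:10? ✓ → yes.
task74: end 15:15 > 06:50? ✓; end 15:15 > 09:10? ✓ → yes.
Result: task61, task62, task63, task64, task65, task66, task67, task68, task69, task72, task73, task74.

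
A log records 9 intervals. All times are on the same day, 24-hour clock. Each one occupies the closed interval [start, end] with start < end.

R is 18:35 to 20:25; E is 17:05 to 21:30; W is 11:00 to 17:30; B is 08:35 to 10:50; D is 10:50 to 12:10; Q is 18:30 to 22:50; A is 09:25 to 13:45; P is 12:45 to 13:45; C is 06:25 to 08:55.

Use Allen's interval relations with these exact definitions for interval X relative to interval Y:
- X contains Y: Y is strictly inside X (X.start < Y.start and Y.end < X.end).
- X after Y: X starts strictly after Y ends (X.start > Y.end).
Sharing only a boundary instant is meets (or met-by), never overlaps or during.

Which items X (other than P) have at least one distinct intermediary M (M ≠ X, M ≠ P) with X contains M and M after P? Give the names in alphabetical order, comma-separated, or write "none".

Target P = [12:45, 13:45].
Intermediaries M with M after P: E, Q, R.
Via E — items with X contains E: none.
Via Q — items with X contains Q: none.
Via R — items with X contains R: E, Q.
Union: E, Q.

E, Q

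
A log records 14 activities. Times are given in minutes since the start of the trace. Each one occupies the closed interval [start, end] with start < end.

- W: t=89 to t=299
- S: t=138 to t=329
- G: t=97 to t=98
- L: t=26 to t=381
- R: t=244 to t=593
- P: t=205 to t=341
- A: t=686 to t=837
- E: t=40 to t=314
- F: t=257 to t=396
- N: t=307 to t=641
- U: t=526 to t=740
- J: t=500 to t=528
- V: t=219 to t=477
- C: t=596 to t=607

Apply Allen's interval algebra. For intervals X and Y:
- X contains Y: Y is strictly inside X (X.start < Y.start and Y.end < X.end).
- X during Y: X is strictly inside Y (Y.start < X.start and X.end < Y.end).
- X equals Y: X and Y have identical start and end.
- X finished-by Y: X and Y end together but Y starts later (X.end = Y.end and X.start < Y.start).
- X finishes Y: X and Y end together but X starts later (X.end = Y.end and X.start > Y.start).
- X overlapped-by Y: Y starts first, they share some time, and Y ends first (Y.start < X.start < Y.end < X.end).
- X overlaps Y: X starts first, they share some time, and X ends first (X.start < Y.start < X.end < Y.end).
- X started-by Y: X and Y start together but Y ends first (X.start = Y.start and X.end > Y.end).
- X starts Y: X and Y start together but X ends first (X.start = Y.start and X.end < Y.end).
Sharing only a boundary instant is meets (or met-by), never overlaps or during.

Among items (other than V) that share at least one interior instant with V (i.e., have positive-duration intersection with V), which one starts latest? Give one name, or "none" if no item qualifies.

Target V = [t=219, t=477].
A [t=686, t=837] → after → excluded.
C [t=596, t=607] → after → excluded.
E [t=40, t=314] → overlaps → candidate.
F [t=257, t=396] → during → candidate.
G [t=97, t=98] → before → excluded.
J [t=500, t=528] → after → excluded.
L [t=26, t=381] → overlaps → candidate.
N [t=307, t=641] → overlapped-by → candidate.
P [t=205, t=341] → overlaps → candidate.
R [t=244, t=593] → overlapped-by → candidate.
S [t=138, t=329] → overlaps → candidate.
U [t=526, t=740] → after → excluded.
W [t=89, t=299] → overlaps → candidate.
Among candidates, latest start is t=307 → N.

N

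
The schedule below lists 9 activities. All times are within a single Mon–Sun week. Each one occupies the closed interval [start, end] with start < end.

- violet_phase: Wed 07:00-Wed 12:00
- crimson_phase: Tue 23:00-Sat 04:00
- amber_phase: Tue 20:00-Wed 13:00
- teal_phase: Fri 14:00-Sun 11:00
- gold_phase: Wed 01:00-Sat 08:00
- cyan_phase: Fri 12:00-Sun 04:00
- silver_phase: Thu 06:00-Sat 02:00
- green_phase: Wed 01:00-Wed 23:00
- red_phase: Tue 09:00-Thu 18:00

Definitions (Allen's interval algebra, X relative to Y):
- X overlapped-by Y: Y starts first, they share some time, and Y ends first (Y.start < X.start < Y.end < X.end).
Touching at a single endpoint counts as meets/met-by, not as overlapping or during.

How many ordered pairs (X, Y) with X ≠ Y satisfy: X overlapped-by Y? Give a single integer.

Checking all 72 ordered pairs for relation 'overlapped-by'; matching pairs in alphabetical order:
(crimson_phase, amber_phase): crimson_phase overlapped-by amber_phase ✓
(crimson_phase, red_phase): crimson_phase overlapped-by red_phase ✓
(cyan_phase, crimson_phase): cyan_phase overlapped-by crimson_phase ✓
(cyan_phase, gold_phase): cyan_phase overlapped-by gold_phase ✓
(cyan_phase, silver_phase): cyan_phase overlapped-by silver_phase ✓
(gold_phase, amber_phase): gold_phase overlapped-by amber_phase ✓
(gold_phase, crimson_phase): gold_phase overlapped-by crimson_phase ✓
(gold_phase, red_phase): gold_phase overlapped-by red_phase ✓
(green_phase, amber_phase): green_phase overlapped-by amber_phase ✓
(silver_phase, red_phase): silver_phase overlapped-by red_phase ✓
(teal_phase, crimson_phase): teal_phase overlapped-by crimson_phase ✓
(teal_phase, cyan_phase): teal_phase overlapped-by cyan_phase ✓
(teal_phase, gold_phase): teal_phase overlapped-by gold_phase ✓
(teal_phase, silver_phase): teal_phase overlapped-by silver_phase ✓
Count: 14.

14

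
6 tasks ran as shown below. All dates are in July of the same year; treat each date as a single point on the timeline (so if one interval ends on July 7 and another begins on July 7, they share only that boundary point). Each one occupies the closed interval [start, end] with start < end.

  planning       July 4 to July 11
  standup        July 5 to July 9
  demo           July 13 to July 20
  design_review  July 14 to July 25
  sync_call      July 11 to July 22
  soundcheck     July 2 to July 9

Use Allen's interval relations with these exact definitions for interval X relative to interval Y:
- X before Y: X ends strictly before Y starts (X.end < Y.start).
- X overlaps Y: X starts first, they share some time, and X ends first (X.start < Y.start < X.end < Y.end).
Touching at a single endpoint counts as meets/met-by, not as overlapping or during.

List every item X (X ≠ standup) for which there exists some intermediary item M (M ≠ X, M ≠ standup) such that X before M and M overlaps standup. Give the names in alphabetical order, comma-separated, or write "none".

Target standup = [July 5, July 9].
Intermediaries M with M overlaps standup: none.
Union: none.

none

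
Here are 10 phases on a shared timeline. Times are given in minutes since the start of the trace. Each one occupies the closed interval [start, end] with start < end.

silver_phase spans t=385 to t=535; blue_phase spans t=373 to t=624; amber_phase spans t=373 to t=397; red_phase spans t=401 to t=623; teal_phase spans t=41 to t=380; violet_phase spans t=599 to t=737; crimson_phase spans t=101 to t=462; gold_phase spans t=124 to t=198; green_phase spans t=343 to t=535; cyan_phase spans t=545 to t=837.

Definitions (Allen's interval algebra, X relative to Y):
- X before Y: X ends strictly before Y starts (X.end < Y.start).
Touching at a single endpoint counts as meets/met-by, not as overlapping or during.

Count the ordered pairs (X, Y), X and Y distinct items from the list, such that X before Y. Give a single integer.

20

Checking all 90 ordered pairs for relation 'before'; matching pairs in alphabetical order:
(amber_phase, cyan_phase): amber_phase before cyan_phase ✓
(amber_phase, red_phase): amber_phase before red_phase ✓
(amber_phase, violet_phase): amber_phase before violet_phase ✓
(crimson_phase, cyan_phase): crimson_phase before cyan_phase ✓
(crimson_phase, violet_phase): crimson_phase before violet_phase ✓
(gold_phase, amber_phase): gold_phase before amber_phase ✓
(gold_phase, blue_phase): gold_phase before blue_phase ✓
(gold_phase, cyan_phase): gold_phase before cyan_phase ✓
(gold_phase, green_phase): gold_phase before green_phase ✓
(gold_phase, red_phase): gold_phase before red_phase ✓
(gold_phase, silver_phase): gold_phase before silver_phase ✓
(gold_phase, violet_phase): gold_phase before violet_phase ✓
(green_phase, cyan_phase): green_phase before cyan_phase ✓
(green_phase, violet_phase): green_phase before violet_phase ✓
(silver_phase, cyan_phase): silver_phase before cyan_phase ✓
(silver_phase, violet_phase): silver_phase before violet_phase ✓
(teal_phase, cyan_phase): teal_phase before cyan_phase ✓
(teal_phase, red_phase): teal_phase before red_phase ✓
(teal_phase, silver_phase): teal_phase before silver_phase ✓
(teal_phase, violet_phase): teal_phase before violet_phase ✓
Count: 20.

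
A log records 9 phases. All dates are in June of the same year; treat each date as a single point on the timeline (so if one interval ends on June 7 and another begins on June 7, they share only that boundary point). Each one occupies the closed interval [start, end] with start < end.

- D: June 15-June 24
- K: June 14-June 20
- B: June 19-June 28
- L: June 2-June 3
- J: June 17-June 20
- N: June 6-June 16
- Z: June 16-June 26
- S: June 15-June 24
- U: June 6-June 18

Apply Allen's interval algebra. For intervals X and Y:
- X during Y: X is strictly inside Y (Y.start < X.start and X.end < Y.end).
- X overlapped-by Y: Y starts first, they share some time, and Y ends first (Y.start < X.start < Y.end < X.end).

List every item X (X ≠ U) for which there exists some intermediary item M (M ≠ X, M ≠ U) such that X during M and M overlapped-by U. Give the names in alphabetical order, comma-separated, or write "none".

Target U = [June 6, June 18].
Intermediaries M with M overlapped-by U: D, J, K, S, Z.
Via D — items with X during D: J.
Via J — items with X during J: none.
Via K — items with X during K: none.
Via S — items with X during S: J.
Via Z — items with X during Z: J.
Union: J.

J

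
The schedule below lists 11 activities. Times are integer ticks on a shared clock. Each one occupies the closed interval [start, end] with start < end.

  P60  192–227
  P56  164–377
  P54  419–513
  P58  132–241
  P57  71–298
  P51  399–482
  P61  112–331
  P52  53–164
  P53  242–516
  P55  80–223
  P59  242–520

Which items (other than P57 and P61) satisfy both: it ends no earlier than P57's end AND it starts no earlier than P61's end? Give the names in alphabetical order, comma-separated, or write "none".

Conditions: its end is no earlier than P57's end (X.end >= 298) AND its start is no earlier than P61's end (X.start >= 331).
P51: end 482 >= 298? ✓; start 399 >= 331? ✓ → yes.
P52: end 164 >= 298? ✗; start 53 >= 331? ✗ → no.
P53: end 516 >= 298? ✓; start 242 >= 331? ✗ → no.
P54: end 513 >= 298? ✓; start 419 >= 331? ✓ → yes.
P55: end 223 >= 298? ✗; start 80 >= 331? ✗ → no.
P56: end 377 >= 298? ✓; start 164 >= 331? ✗ → no.
P58: end 241 >= 298? ✗; start 132 >= 331? ✗ → no.
P59: end 520 >= 298? ✓; start 242 >= 331? ✗ → no.
P60: end 227 >= 298? ✗; start 192 >= 331? ✗ → no.
Result: P51, P54.

P51, P54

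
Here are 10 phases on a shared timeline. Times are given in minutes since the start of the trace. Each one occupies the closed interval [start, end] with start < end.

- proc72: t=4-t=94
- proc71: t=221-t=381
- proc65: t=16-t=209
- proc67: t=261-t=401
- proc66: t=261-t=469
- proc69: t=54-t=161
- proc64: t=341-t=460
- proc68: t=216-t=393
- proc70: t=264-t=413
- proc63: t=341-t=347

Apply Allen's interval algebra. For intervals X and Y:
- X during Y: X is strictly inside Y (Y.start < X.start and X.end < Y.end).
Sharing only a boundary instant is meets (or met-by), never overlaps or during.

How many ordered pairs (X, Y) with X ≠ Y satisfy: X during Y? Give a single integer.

9

Checking all 90 ordered pairs for relation 'during'; matching pairs in alphabetical order:
(proc63, proc66): proc63 during proc66 ✓
(proc63, proc67): proc63 during proc67 ✓
(proc63, proc68): proc63 during proc68 ✓
(proc63, proc70): proc63 during proc70 ✓
(proc63, proc71): proc63 during proc71 ✓
(proc64, proc66): proc64 during proc66 ✓
(proc69, proc65): proc69 during proc65 ✓
(proc70, proc66): proc70 during proc66 ✓
(proc71, proc68): proc71 during proc68 ✓
Count: 9.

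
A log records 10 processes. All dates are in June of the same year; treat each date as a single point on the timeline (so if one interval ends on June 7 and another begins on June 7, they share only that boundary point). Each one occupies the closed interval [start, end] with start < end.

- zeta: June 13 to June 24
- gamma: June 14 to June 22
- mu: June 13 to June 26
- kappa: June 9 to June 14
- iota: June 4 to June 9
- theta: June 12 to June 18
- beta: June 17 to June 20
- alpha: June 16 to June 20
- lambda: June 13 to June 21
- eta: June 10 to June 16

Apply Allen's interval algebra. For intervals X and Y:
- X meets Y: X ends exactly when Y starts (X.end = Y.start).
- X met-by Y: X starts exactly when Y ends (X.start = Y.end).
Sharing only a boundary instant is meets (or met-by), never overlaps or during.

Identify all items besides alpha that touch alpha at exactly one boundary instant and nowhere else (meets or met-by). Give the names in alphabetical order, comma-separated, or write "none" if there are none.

eta

Target alpha = [June 16, June 20].
beta [June 17, June 20] → finishes → no.
eta [June 10, June 16] → meets → yes.
gamma [June 14, June 22] → contains → no.
iota [June 4, June 9] → before → no.
kappa [June 9, June 14] → before → no.
lambda [June 13, June 21] → contains → no.
mu [June 13, June 26] → contains → no.
theta [June 12, June 18] → overlaps → no.
zeta [June 13, June 24] → contains → no.
Result: eta.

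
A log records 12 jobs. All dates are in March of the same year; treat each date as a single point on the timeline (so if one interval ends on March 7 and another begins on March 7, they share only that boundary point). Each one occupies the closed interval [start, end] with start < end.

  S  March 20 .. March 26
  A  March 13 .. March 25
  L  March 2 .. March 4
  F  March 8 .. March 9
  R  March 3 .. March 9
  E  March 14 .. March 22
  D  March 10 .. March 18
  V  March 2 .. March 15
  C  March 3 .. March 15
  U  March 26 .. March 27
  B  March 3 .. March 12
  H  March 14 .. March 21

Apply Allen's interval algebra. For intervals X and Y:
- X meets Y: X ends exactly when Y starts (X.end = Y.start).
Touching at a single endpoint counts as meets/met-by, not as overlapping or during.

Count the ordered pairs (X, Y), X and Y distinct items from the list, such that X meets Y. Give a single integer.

1

Checking all 132 ordered pairs for relation 'meets'; matching pairs in alphabetical order:
(S, U): S meets U ✓
Count: 1.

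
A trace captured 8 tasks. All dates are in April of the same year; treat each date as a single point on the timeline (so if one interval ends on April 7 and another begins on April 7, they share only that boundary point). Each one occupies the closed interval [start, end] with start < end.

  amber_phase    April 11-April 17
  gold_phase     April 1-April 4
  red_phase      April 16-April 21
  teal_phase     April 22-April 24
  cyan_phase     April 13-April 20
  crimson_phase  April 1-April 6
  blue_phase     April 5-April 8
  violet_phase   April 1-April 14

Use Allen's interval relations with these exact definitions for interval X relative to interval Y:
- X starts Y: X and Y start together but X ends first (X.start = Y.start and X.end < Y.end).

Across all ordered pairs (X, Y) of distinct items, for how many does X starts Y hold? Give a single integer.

Checking all 56 ordered pairs for relation 'starts'; matching pairs in alphabetical order:
(crimson_phase, violet_phase): crimson_phase starts violet_phase ✓
(gold_phase, crimson_phase): gold_phase starts crimson_phase ✓
(gold_phase, violet_phase): gold_phase starts violet_phase ✓
Count: 3.

3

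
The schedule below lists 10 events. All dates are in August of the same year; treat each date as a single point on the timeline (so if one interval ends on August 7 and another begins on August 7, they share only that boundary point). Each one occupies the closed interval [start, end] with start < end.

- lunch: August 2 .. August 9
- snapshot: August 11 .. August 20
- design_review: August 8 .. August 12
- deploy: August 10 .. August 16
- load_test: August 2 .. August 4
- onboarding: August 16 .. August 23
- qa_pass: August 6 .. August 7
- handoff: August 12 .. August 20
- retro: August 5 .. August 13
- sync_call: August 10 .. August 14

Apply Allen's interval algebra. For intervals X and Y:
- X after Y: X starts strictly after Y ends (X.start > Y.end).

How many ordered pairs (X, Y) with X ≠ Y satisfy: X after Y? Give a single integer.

Checking all 90 ordered pairs for relation 'after'; matching pairs in alphabetical order:
(deploy, load_test): deploy after load_test ✓
(deploy, lunch): deploy after lunch ✓
(deploy, qa_pass): deploy after qa_pass ✓
(design_review, load_test): design_review after load_test ✓
(design_review, qa_pass): design_review after qa_pass ✓
(handoff, load_test): handoff after load_test ✓
(handoff, lunch): handoff after lunch ✓
(handoff, qa_pass): handoff after qa_pass ✓
(onboarding, design_review): onboarding after design_review ✓
(onboarding, load_test): onboarding after load_test ✓
(onboarding, lunch): onboarding after lunch ✓
(onboarding, qa_pass): onboarding after qa_pass ✓
(onboarding, retro): onboarding after retro ✓
(onboarding, sync_call): onboarding after sync_call ✓
(qa_pass, load_test): qa_pass after load_test ✓
(retro, load_test): retro after load_test ✓
(snapshot, load_test): snapshot after load_test ✓
(snapshot, lunch): snapshot after lunch ✓
(snapshot, qa_pass): snapshot after qa_pass ✓
(sync_call, load_test): sync_call after load_test ✓
(sync_call, lunch): sync_call after lunch ✓
(sync_call, qa_pass): sync_call after qa_pass ✓
Count: 22.

22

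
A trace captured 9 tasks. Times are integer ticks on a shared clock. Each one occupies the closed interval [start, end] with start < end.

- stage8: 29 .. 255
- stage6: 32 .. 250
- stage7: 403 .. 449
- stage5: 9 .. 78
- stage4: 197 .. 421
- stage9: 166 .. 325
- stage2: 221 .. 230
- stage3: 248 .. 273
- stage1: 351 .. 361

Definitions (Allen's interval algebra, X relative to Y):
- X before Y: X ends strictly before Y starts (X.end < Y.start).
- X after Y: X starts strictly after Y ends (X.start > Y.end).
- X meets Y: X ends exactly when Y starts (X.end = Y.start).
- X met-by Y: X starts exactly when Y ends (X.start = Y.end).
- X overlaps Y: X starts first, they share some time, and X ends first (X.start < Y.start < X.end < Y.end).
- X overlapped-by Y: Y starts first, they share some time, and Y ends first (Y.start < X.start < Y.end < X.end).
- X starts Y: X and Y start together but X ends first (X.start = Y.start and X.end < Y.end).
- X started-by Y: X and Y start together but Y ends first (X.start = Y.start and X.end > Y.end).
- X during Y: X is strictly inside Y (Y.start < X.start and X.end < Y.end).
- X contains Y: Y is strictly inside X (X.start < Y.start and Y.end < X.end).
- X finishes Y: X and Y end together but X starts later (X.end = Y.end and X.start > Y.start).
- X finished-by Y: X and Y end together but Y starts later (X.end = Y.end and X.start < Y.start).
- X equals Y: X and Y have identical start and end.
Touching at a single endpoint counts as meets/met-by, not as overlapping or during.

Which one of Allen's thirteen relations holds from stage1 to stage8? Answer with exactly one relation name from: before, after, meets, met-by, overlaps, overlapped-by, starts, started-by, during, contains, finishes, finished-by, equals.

after

stage1 = [351, 361]; stage8 = [29, 255].
Compare endpoints: stage1.start > stage8.start, stage1.start > stage8.end, stage1.end > stage8.start, stage1.end > stage8.end.
That pattern is 'after'.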